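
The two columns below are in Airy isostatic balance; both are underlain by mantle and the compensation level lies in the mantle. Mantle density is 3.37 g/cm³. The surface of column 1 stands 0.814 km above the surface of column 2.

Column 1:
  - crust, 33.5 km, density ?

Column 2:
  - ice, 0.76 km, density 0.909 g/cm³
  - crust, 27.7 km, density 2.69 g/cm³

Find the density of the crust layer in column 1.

Take the compensation level at the base of the deeper column (depth z_c below the surface of column 1) and equate Σ ρ_i t_i down to z_c; mantle fills any gap and the z_c terms cancel.
Column 1: 33.5×ρ + (z_c − 33.5)×3.37
Column 2: 0.814×0 + 0.76×0.909 + 27.7×2.69 + (z_c − 0.814 − 28.46)×3.37
The z_c×3.37 term appears on both sides and cancels. Collect the known terms of each column as K = Σ(ρt)_known − 3.37 × (depth of known layers): K_1 = 0 − 3.37×33.5 = −112.895; K_2 = 75.20384 − 3.37×(0.814 + 28.46) = −23.44954.
Balance: K_1 + 33.5×ρ = K_2, so ρ = (K_2 − K_1)/33.5 = 89.4455/33.5 = 2.67 g/cm³.

2.67 g/cm³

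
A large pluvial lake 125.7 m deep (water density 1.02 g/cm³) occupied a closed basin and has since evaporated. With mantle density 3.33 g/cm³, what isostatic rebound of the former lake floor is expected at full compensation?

38.5 m

u = d ρ_w/ρ_m = 125.7 m × 1.02/3.33 = 38.5 m.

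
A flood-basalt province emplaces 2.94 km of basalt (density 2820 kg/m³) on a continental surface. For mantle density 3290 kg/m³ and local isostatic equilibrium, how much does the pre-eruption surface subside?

2.52 km

Subaerial loading: s = t ρ_load / ρ_m.
s = 2.94 km × 2820/3290 = 2.52 km.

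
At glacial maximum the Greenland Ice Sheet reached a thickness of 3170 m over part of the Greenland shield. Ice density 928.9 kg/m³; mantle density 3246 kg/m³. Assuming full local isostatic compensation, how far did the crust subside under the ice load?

In Airy isostatic equilibrium: the ice load ρ_ice t is balanced by mantle displaced below, ρ_m s.
s = t ρ_ice / ρ_m = 3170 m × 928.9/3246 = 907 m.

907 m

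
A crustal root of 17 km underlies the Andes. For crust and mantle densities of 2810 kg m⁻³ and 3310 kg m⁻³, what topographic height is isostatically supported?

3.02 km

By Archimedes' principle applied to the lithosphere: ρ_c h = (ρ_m − ρ_c) r.
h = r (ρ_m − ρ_c) / ρ_c = 17 km × (3310 − 2810) / 2810 = 3.02 km.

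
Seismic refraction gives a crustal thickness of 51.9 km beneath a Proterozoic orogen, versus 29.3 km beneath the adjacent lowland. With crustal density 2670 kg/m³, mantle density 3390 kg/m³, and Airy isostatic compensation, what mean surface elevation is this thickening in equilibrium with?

Excess crust Δ = 51.9 km − 29.3 km = 22.6 km, split between elevation h and root r with h + r = Δ.
Airy balance ρ_c h = (ρ_m − ρ_c) r gives r = h ρ_c/(ρ_m − ρ_c), so h (1 + ρ_c/(ρ_m − ρ_c)) = Δ, i.e. h = Δ (ρ_m − ρ_c)/ρ_m.
h = 22.6 km × 720/3390 = 4.8 km.

4.8 km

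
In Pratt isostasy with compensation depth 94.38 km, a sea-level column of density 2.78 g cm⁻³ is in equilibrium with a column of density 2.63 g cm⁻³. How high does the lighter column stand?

ρ_ref D = ρ (D + h) → h = D (ρ_ref − ρ)/ρ.
h = 94.38 km × (2.78 − 2.63)/2.63 = 5.38 km.

5.38 km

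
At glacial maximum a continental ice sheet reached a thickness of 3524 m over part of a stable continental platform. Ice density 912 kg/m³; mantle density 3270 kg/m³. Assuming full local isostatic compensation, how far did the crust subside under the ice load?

983 m

In Airy isostatic equilibrium: the ice load ρ_ice t is balanced by mantle displaced below, ρ_m s.
s = t ρ_ice / ρ_m = 3524 m × 912/3270 = 983 m.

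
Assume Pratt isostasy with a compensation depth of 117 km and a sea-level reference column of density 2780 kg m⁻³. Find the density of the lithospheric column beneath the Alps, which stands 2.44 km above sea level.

Pratt balance: ρ_ref D = ρ (D + h).
ρ = ρ_ref D/(D + h) = 2780 × 117 km/(117 km + 2.44 km) = 2720 kg m⁻³.

2720 kg m⁻³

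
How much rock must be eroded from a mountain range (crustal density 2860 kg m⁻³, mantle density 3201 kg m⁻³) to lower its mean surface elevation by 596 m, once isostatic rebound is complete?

5590 m

Net drop Δ = e − u = e − e ρ_c/ρ_m = e (ρ_m − ρ_c)/ρ_m.
e = Δ ρ_m/(ρ_m − ρ_c) = 596 m × 3201/341 = 5590 m.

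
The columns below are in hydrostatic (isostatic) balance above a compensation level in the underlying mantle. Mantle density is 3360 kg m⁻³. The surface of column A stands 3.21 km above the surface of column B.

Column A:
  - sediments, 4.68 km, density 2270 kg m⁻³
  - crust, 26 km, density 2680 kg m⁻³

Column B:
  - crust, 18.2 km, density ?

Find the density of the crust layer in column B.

Take the compensation level at the base of the deeper column (depth z_c below the surface of column A) and equate Σ ρ_i t_i down to z_c; mantle fills any gap and the z_c terms cancel.
Column A: 4.68×2270 + 26×2680 + (z_c − 30.68)×3360
Column B: 3.21×0 + 18.2×ρ + (z_c − 3.21 − 18.2)×3360
The z_c×3360 term appears on both sides and cancels. Collect the known terms of each column as K = Σ(ρt)_known − 3360 × (depth of known layers): K_A = 80303.6 − 3360×30.68 = −22781.2; K_B = 0 − 3360×(3.21 + 18.2) = −71937.6.
Balance: K_A = K_B + 18.2×ρ, so ρ = (K_A − K_B)/18.2 = 49156.4/18.2 = 2700 kg m⁻³.

2700 kg m⁻³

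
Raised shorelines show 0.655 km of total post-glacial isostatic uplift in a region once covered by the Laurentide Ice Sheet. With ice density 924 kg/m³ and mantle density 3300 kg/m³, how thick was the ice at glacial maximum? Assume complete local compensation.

u = t ρ_ice/ρ_m → t = u ρ_m/ρ_ice = 0.655 km × 3300/924 = 2.34 km.

2.34 km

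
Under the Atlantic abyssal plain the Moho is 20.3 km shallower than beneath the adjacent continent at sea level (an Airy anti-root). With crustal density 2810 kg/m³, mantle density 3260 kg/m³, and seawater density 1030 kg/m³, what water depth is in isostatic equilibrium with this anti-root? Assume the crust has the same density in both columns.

Replacing a thickness d of crust by seawater at the top must be balanced by replacing crust with mantle at the base: d (ρ_c − ρ_w) = a (ρ_m − ρ_c).
d = a (ρ_m − ρ_c)/(ρ_c − ρ_w) = 20.3 km × 450/1780 = 5.13 km.

5.13 km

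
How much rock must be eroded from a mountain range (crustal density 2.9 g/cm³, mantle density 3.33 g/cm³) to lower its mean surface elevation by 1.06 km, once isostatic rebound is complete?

8.21 km

Net drop Δ = e − u = e − e ρ_c/ρ_m = e (ρ_m − ρ_c)/ρ_m.
e = Δ ρ_m/(ρ_m − ρ_c) = 1.06 km × 3.33/0.43 = 8.21 km.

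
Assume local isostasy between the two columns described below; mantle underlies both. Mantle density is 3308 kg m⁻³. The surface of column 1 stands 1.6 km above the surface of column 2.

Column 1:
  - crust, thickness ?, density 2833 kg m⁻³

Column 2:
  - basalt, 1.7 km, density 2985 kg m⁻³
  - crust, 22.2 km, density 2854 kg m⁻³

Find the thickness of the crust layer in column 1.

33.5 km

Take the compensation level at the base of the deeper column (depth z_c below the surface of column 1) and equate Σ ρ_i t_i down to z_c; mantle fills any gap and the z_c terms cancel.
Column 1: x×2833 + (z_c − 0 − x)×3308
Column 2: 1.6×0 + 1.7×2985 + 22.2×2854 + (z_c − 1.6 − 23.9)×3308
The z_c×3308 term appears on both sides and cancels. Collect the known terms of each column as K = Σ(ρt)_known − 3308 × (depth of known layers): K_1 = 0 − 3308×0 = 0; K_2 = 68433.3 − 3308×(1.6 + 23.9) = −15920.7.
Balance: K_1 − x×(3308 − 2833) = K_2, so x = (K_1 − K_2)/(3308 − 2833) = 15920.7/475 = 33.5 km.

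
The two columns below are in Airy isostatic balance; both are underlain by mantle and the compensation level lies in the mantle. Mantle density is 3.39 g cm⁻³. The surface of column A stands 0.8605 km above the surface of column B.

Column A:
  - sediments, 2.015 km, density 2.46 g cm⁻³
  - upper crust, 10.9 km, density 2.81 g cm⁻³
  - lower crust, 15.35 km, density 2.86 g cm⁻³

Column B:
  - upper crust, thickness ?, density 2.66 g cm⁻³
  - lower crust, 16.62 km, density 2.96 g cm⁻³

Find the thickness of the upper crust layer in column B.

8.59 km

Take the compensation level at the base of the deeper column (depth z_c below the surface of column A) and equate Σ ρ_i t_i down to z_c; mantle fills any gap and the z_c terms cancel.
Column A: 2.015×2.46 + 10.9×2.81 + 15.35×2.86 + (z_c − 28.265)×3.39
Column B: 0.8605×0 + x×2.66 + 16.62×2.96 + (z_c − 0.8605 − 16.62 − x)×3.39
The z_c×3.39 term appears on both sides and cancels. Collect the known terms of each column as K = Σ(ρt)_known − 3.39 × (depth of known layers): K_A = 79.4869 − 3.39×28.265 = −16.33145; K_B = 49.1952 − 3.39×(0.8605 + 16.62) = −10.063695.
Balance: K_A = K_B − x×(3.39 − 2.66), so x = (K_B − K_A)/(3.39 − 2.66) = 6.26775/0.73 = 8.59 km.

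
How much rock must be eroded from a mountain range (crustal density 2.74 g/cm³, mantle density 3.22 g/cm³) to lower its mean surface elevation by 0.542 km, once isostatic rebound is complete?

Net drop Δ = e − u = e − e ρ_c/ρ_m = e (ρ_m − ρ_c)/ρ_m.
e = Δ ρ_m/(ρ_m − ρ_c) = 0.542 km × 3.22/0.48 = 3.64 km.

3.64 km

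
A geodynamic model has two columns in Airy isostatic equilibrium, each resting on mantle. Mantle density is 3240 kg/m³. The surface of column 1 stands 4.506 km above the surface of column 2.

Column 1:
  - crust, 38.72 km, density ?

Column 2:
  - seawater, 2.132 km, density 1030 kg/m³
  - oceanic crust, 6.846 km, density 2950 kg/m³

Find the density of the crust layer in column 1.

Take the compensation level at the base of the deeper column (depth z_c below the surface of column 1) and equate Σ ρ_i t_i down to z_c; mantle fills any gap and the z_c terms cancel.
Column 1: 38.72×ρ + (z_c − 38.72)×3240
Column 2: 4.506×0 + 2.132×1030 + 6.846×2950 + (z_c − 4.506 − 8.978)×3240
The z_c×3240 term appears on both sides and cancels. Collect the known terms of each column as K = Σ(ρt)_known − 3240 × (depth of known layers): K_1 = 0 − 3240×38.72 = −125452.8; K_2 = 22391.66 − 3240×(4.506 + 8.978) = −21296.5.
Balance: K_1 + 38.72×ρ = K_2, so ρ = (K_2 − K_1)/38.72 = 104156/38.72 = 2690 kg/m³.

2690 kg/m³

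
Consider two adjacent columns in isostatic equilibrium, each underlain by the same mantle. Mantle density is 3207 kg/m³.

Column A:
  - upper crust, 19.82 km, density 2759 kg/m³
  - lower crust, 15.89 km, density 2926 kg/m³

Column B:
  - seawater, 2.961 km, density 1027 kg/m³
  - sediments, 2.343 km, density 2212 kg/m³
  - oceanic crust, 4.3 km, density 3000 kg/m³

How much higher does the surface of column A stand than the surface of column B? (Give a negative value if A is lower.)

1.14 km

For any compensation level in the mantle, the mantle terms cancel and isostasy reduces to e = (Σt_A − Σt_B) − (Σ(ρt)_A − Σ(ρt)_B) / ρ_m.
Σt_A = 35.71 km; Σt_B = 9.604 km; Σ(ρt)_A = 101177.52; Σ(ρt)_B = 21123.663 (in km·kg/m³).
e = (35.71 − 9.604) − (101177.52 − 21123.663) / 3207 = 1.14 km.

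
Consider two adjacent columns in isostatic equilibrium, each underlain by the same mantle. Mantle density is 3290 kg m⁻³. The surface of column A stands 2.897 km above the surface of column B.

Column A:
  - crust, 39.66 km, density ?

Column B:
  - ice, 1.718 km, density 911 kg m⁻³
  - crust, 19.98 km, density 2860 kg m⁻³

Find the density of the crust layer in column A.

2730 kg m⁻³

Take the compensation level at the base of the deeper column (depth z_c below the surface of column A) and equate Σ ρ_i t_i down to z_c; mantle fills any gap and the z_c terms cancel.
Column A: 39.66×ρ + (z_c − 39.66)×3290
Column B: 2.897×0 + 1.718×911 + 19.98×2860 + (z_c − 2.897 − 21.698)×3290
The z_c×3290 term appears on both sides and cancels. Collect the known terms of each column as K = Σ(ρt)_known − 3290 × (depth of known layers): K_A = 0 − 3290×39.66 = −130481.4; K_B = 58707.898 − 3290×(2.897 + 21.698) = −22209.652.
Balance: K_A + 39.66×ρ = K_B, so ρ = (K_B − K_A)/39.66 = 108272/39.66 = 2730 kg m⁻³.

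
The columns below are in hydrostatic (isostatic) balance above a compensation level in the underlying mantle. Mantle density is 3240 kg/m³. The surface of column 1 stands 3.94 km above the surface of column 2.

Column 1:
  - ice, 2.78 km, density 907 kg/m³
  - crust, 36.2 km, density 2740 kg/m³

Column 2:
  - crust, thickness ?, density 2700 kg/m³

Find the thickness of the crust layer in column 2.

21.9 km

Take the compensation level at the base of the deeper column (depth z_c below the surface of column 1) and equate Σ ρ_i t_i down to z_c; mantle fills any gap and the z_c terms cancel.
Column 1: 2.78×907 + 36.2×2740 + (z_c − 38.98)×3240
Column 2: 3.94×0 + x×2700 + (z_c − 3.94 − 0 − x)×3240
The z_c×3240 term appears on both sides and cancels. Collect the known terms of each column as K = Σ(ρt)_known − 3240 × (depth of known layers): K_1 = 101709.46 − 3240×38.98 = −24585.74; K_2 = 0 − 3240×(3.94 + 0) = −12765.6.
Balance: K_1 = K_2 − x×(3240 − 2700), so x = (K_2 − K_1)/(3240 − 2700) = 11820.1/540 = 21.9 km.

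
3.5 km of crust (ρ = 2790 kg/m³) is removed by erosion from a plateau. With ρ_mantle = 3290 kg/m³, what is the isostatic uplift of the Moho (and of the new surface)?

Unloading: uplift u = e ρ_c/ρ_m = 3.5 km × 2790/3290 = 2.97 km.

2.97 km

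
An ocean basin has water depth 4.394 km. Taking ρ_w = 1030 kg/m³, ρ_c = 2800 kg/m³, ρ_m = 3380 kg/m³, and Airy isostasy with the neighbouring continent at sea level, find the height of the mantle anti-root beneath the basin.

Equating mass per unit area of the two columns: replacing crust with seawater at the top is compensated by replacing crust with mantle at the base: d (ρ_c − ρ_w) = a (ρ_m − ρ_c).
a = d (ρ_c − ρ_w)/(ρ_m − ρ_c) = 4.394 km × 1770/580 = 13.4 km.

13.4 km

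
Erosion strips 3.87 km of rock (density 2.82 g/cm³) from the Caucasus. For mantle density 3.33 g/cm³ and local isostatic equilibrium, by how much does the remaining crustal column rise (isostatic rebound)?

Unloading: uplift u = e ρ_c/ρ_m = 3.87 km × 2.82/3.33 = 3.28 km.

3.28 km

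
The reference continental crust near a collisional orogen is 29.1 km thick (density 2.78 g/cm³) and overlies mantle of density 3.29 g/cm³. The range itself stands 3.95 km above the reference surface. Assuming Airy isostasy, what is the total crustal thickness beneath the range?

Root depth r = h ρ_c / (ρ_m − ρ_c) = 3.95 km × 2.78 / 0.51 = 21.53 km.
Total thickness = T + h + r = 29.1 km + 3.95 km + 21.53 km = 54.6 km.

54.6 km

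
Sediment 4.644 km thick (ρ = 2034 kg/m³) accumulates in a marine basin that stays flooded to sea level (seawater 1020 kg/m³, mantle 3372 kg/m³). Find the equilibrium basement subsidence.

2 km

Submarine loading: the sediment displaces seawater, and the subsidence is in turn flooded, so s (ρ_m − ρ_w) = t (ρ_sed − ρ_w).
s = 4.644 km × (2034 − 1020) / (3372 − 1020) = 2 km.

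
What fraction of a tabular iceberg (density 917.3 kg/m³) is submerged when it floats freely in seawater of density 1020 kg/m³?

0.899

Submerged fraction = ρ_obj/ρ_fluid = 917.3/1020 = 0.899.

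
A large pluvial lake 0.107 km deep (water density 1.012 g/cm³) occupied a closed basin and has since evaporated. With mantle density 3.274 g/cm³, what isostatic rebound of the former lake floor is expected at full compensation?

0.0331 km

u = d ρ_w/ρ_m = 0.107 km × 1.012/3.274 = 0.0331 km.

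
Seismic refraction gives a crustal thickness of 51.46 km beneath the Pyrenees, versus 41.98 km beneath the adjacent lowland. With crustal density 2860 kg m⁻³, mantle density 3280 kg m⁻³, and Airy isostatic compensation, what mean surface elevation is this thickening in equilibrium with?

1.21 km

Excess crust Δ = 51.46 km − 41.98 km = 9.48 km, split between elevation h and root r with h + r = Δ.
Airy balance ρ_c h = (ρ_m − ρ_c) r gives r = h ρ_c/(ρ_m − ρ_c), so h (1 + ρ_c/(ρ_m − ρ_c)) = Δ, i.e. h = Δ (ρ_m − ρ_c)/ρ_m.
h = 9.48 km × 420/3280 = 1.21 km.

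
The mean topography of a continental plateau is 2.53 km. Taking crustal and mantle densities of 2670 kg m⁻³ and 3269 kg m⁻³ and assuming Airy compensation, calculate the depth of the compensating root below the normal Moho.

In Airy isostatic equilibrium: the weight of the topography is balanced by the buoyancy of the root, ρ_c h = (ρ_m − ρ_c) r.
r = h · ρ_c / (ρ_m − ρ_c) = 2.53 km × 2670 / (3269 − 2670) = 11.3 km.

11.3 km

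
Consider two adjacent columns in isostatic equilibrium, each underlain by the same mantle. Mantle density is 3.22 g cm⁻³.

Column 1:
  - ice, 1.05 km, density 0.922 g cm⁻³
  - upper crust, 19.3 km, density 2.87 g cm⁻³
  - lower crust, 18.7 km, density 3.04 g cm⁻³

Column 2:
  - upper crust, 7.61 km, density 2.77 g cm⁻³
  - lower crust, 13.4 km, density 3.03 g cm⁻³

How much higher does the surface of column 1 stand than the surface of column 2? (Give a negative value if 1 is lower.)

For any compensation level in the mantle, the mantle terms cancel and isostasy reduces to e = (Σt_1 − Σt_2) − (Σ(ρt)_1 − Σ(ρt)_2) / ρ_m.
Σt_1 = 39.05 km; Σt_2 = 21.01 km; Σ(ρt)_1 = 113.2071; Σ(ρt)_2 = 61.6817 (in km·g cm⁻³).
e = (39.05 − 21.01) − (113.2071 − 61.6817) / 3.22 = 2.04 km.

2.04 km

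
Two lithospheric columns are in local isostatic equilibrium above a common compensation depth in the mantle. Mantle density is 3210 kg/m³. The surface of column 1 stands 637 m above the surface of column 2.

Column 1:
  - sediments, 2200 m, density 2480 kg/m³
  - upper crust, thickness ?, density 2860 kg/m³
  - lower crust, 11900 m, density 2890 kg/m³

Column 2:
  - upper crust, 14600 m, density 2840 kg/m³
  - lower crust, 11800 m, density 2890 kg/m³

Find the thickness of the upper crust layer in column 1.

Take the compensation level at the base of the deeper column (depth z_c below the surface of column 1) and equate Σ ρ_i t_i down to z_c; mantle fills any gap and the z_c terms cancel.
Column 1: 2200×2480 + x×2860 + 11900×2890 + (z_c − 14100 − x)×3210
Column 2: 637×0 + 14600×2840 + 11800×2890 + (z_c − 637 − 26400)×3210
The z_c×3210 term appears on both sides and cancels. Collect the known terms of each column as K = Σ(ρt)_known − 3210 × (depth of known layers): K_1 = 39847000 − 3210×14100 = −5414000; K_2 = 75566000 − 3210×(637 + 26400) = −11222770.
Balance: K_1 − x×(3210 − 2860) = K_2, so x = (K_1 − K_2)/(3210 − 2860) = 5808770/350 = 16600 m.

16600 m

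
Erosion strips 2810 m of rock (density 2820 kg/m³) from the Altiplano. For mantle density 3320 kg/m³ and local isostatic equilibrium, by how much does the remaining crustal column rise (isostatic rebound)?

2390 m

Unloading: uplift u = e ρ_c/ρ_m = 2810 m × 2820/3320 = 2390 m.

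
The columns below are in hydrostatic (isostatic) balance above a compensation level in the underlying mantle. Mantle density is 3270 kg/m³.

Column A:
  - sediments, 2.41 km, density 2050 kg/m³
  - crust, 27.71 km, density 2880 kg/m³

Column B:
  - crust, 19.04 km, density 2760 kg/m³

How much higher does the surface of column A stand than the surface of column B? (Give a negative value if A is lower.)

1.23 km

For any compensation level in the mantle, the mantle terms cancel and isostasy reduces to e = (Σt_A − Σt_B) − (Σ(ρt)_A − Σ(ρt)_B) / ρ_m.
Σt_A = 30.12 km; Σt_B = 19.04 km; Σ(ρt)_A = 84745.3; Σ(ρt)_B = 52550.4 (in km·kg/m³).
e = (30.12 − 19.04) − (84745.3 − 52550.4) / 3270 = 1.23 km.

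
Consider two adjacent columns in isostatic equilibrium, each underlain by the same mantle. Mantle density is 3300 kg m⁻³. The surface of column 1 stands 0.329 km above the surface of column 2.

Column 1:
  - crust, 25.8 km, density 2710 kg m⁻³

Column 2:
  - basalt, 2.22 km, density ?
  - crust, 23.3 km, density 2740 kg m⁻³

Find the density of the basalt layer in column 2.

Take the compensation level at the base of the deeper column (depth z_c below the surface of column 1) and equate Σ ρ_i t_i down to z_c; mantle fills any gap and the z_c terms cancel.
Column 1: 25.8×2710 + (z_c − 25.8)×3300
Column 2: 0.329×0 + 2.22×ρ + 23.3×2740 + (z_c − 0.329 − 25.52)×3300
The z_c×3300 term appears on both sides and cancels. Collect the known terms of each column as K = Σ(ρt)_known − 3300 × (depth of known layers): K_1 = 69918 − 3300×25.8 = −15222; K_2 = 63842 − 3300×(0.329 + 25.52) = −21459.7.
Balance: K_1 = K_2 + 2.22×ρ, so ρ = (K_1 − K_2)/2.22 = 6237.7/2.22 = 2810 kg m⁻³.

2810 kg m⁻³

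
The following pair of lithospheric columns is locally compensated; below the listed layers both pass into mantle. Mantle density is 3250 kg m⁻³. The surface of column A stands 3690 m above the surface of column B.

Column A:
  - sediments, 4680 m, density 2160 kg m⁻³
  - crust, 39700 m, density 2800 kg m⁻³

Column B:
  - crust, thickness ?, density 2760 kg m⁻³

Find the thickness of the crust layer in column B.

Take the compensation level at the base of the deeper column (depth z_c below the surface of column A) and equate Σ ρ_i t_i down to z_c; mantle fills any gap and the z_c terms cancel.
Column A: 4680×2160 + 39700×2800 + (z_c − 44380)×3250
Column B: 3690×0 + x×2760 + (z_c − 3690 − 0 − x)×3250
The z_c×3250 term appears on both sides and cancels. Collect the known terms of each column as K = Σ(ρt)_known − 3250 × (depth of known layers): K_A = 121268800 − 3250×44380 = −22966200; K_B = 0 − 3250×(3690 + 0) = −11992500.
Balance: K_A = K_B − x×(3250 − 2760), so x = (K_B − K_A)/(3250 − 2760) = 10973700/490 = 22400 m.

22400 m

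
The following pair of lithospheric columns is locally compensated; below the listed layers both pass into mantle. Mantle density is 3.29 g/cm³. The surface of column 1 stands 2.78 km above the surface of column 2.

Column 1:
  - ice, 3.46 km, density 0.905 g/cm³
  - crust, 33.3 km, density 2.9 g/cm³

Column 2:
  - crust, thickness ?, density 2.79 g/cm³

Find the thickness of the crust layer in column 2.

24.2 km

Take the compensation level at the base of the deeper column (depth z_c below the surface of column 1) and equate Σ ρ_i t_i down to z_c; mantle fills any gap and the z_c terms cancel.
Column 1: 3.46×0.905 + 33.3×2.9 + (z_c − 36.76)×3.29
Column 2: 2.78×0 + x×2.79 + (z_c − 2.78 − 0 − x)×3.29
The z_c×3.29 term appears on both sides and cancels. Collect the known terms of each column as K = Σ(ρt)_known − 3.29 × (depth of known layers): K_1 = 99.7013 − 3.29×36.76 = −21.2391; K_2 = 0 − 3.29×(2.78 + 0) = −9.1462.
Balance: K_1 = K_2 − x×(3.29 − 2.79), so x = (K_2 − K_1)/(3.29 − 2.79) = 12.0929/0.5 = 24.2 km.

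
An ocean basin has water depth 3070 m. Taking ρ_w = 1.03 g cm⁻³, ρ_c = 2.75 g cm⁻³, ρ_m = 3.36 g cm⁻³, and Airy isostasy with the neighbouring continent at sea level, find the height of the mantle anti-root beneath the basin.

8660 m

Equating mass per unit area of the two columns: replacing crust with seawater at the top is compensated by replacing crust with mantle at the base: d (ρ_c − ρ_w) = a (ρ_m − ρ_c).
a = d (ρ_c − ρ_w)/(ρ_m − ρ_c) = 3070 m × 1.72/0.61 = 8660 m.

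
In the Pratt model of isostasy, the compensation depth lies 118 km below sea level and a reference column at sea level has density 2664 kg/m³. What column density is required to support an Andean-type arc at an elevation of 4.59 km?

2560 kg/m³

Pratt balance: ρ_ref D = ρ (D + h).
ρ = ρ_ref D/(D + h) = 2664 × 118 km/(118 km + 4.59 km) = 2560 kg/m³.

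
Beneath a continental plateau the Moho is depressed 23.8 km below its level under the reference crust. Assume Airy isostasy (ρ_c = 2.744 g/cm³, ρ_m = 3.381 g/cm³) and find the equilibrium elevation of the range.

5.53 km

Balancing pressure at the compensation depth: ρ_c h = (ρ_m − ρ_c) r.
h = r (ρ_m − ρ_c) / ρ_c = 23.8 km × (3.381 − 2.744) / 2.744 = 5.53 km.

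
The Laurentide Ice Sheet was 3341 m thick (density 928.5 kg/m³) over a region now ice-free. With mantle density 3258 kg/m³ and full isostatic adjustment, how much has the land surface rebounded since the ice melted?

952 m

Removing the load lets mantle flow back in; uplift u satisfies ρ_ice t = ρ_m u.
u = t ρ_ice/ρ_m = 3341 m × 928.5/3258 = 952 m.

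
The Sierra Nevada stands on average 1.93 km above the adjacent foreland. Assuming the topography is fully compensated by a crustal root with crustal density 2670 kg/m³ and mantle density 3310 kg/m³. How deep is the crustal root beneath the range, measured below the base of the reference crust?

In Airy isostatic equilibrium: the weight of the topography is balanced by the buoyancy of the root, ρ_c h = (ρ_m − ρ_c) r.
r = h · ρ_c / (ρ_m − ρ_c) = 1.93 km × 2670 / (3310 − 2670) = 8.05 km.

8.05 km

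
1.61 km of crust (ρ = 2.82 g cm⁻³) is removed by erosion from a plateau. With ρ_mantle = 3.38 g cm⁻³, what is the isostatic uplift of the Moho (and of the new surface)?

1.34 km

Unloading: uplift u = e ρ_c/ρ_m = 1.61 km × 2.82/3.38 = 1.34 km.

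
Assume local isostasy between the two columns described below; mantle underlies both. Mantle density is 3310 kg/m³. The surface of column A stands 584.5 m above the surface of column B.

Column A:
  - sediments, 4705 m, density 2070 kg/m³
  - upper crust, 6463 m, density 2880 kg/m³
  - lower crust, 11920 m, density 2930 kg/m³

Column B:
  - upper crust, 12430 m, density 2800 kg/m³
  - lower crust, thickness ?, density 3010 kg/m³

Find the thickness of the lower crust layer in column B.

Take the compensation level at the base of the deeper column (depth z_c below the surface of column A) and equate Σ ρ_i t_i down to z_c; mantle fills any gap and the z_c terms cancel.
Column A: 4705×2070 + 6463×2880 + 11920×2930 + (z_c − 23088)×3310
Column B: 584.5×0 + 12430×2800 + x×3010 + (z_c − 584.5 − 12430 − x)×3310
The z_c×3310 term appears on both sides and cancels. Collect the known terms of each column as K = Σ(ρt)_known − 3310 × (depth of known layers): K_A = 63278390 − 3310×23088 = −13142890; K_B = 34804000 − 3310×(584.5 + 12430) = −8273995.
Balance: K_A = K_B − x×(3310 − 3010), so x = (K_B − K_A)/(3310 − 3010) = 4868900/300 = 16200 m.

16200 m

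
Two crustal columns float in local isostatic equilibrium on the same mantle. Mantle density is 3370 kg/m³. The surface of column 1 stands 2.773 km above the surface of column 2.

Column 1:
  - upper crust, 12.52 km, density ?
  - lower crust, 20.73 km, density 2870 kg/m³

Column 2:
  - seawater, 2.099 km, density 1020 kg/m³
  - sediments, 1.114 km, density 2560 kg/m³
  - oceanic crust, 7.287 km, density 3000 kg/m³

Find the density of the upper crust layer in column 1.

Take the compensation level at the base of the deeper column (depth z_c below the surface of column 1) and equate Σ ρ_i t_i down to z_c; mantle fills any gap and the z_c terms cancel.
Column 1: 12.52×ρ + 20.73×2870 + (z_c − 33.25)×3370
Column 2: 2.773×0 + 2.099×1020 + 1.114×2560 + 7.287×3000 + (z_c − 2.773 − 10.5)×3370
The z_c×3370 term appears on both sides and cancels. Collect the known terms of each column as K = Σ(ρt)_known − 3370 × (depth of known layers): K_1 = 59495.1 − 3370×33.25 = −52557.4; K_2 = 26853.82 − 3370×(2.773 + 10.5) = −17876.19.
Balance: K_1 + 12.52×ρ = K_2, so ρ = (K_2 − K_1)/12.52 = 34681.2/12.52 = 2770 kg/m³.

2770 kg/m³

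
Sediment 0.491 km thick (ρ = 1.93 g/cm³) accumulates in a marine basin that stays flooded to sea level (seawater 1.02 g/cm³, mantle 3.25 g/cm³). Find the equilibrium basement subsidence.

Submarine loading: the sediment displaces seawater, and the subsidence is in turn flooded, so s (ρ_m − ρ_w) = t (ρ_sed − ρ_w).
s = 0.491 km × (1.93 − 1.02) / (3.25 − 1.02) = 0.2 km.

0.2 km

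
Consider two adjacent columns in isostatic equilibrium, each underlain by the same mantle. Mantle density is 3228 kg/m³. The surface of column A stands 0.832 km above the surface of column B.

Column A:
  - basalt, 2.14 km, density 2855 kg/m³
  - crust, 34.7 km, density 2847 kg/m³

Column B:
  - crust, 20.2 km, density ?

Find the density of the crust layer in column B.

2670 kg/m³

Take the compensation level at the base of the deeper column (depth z_c below the surface of column A) and equate Σ ρ_i t_i down to z_c; mantle fills any gap and the z_c terms cancel.
Column A: 2.14×2855 + 34.7×2847 + (z_c − 36.84)×3228
Column B: 0.832×0 + 20.2×ρ + (z_c − 0.832 − 20.2)×3228
The z_c×3228 term appears on both sides and cancels. Collect the known terms of each column as K = Σ(ρt)_known − 3228 × (depth of known layers): K_A = 104900.6 − 3228×36.84 = −14018.92; K_B = 0 − 3228×(0.832 + 20.2) = −67891.296.
Balance: K_A = K_B + 20.2×ρ, so ρ = (K_A − K_B)/20.2 = 53872.4/20.2 = 2670 kg/m³.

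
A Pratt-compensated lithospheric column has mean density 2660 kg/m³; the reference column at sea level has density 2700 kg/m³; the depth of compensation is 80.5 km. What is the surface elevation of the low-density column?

1.21 km

ρ_ref D = ρ (D + h) → h = D (ρ_ref − ρ)/ρ.
h = 80.5 km × (2700 − 2660)/2660 = 1.21 km.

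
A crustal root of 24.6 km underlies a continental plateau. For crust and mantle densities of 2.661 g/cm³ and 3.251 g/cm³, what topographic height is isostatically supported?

5.45 km

Balancing pressure at the compensation depth: ρ_c h = (ρ_m − ρ_c) r.
h = r (ρ_m − ρ_c) / ρ_c = 24.6 km × (3.251 − 2.661) / 2.661 = 5.45 km.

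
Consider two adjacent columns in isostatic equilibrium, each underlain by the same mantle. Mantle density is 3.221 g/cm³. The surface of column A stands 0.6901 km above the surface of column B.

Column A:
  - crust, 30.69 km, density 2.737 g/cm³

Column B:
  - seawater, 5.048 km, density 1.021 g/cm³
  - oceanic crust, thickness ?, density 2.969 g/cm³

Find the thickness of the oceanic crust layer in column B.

6.05 km

Take the compensation level at the base of the deeper column (depth z_c below the surface of column A) and equate Σ ρ_i t_i down to z_c; mantle fills any gap and the z_c terms cancel.
Column A: 30.69×2.737 + (z_c − 30.69)×3.221
Column B: 0.6901×0 + 5.048×1.021 + x×2.969 + (z_c − 0.6901 − 5.048 − x)×3.221
The z_c×3.221 term appears on both sides and cancels. Collect the known terms of each column as K = Σ(ρt)_known − 3.221 × (depth of known layers): K_A = 83.99853 − 3.221×30.69 = −14.85396; K_B = 5.154008 − 3.221×(0.6901 + 5.048) = −13.3284121.
Balance: K_A = K_B − x×(3.221 − 2.969), so x = (K_B − K_A)/(3.221 − 2.969) = 1.52555/0.252 = 6.05 km.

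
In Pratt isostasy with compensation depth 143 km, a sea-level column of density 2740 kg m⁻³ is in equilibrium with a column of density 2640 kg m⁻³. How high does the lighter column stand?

ρ_ref D = ρ (D + h) → h = D (ρ_ref − ρ)/ρ.
h = 143 km × (2740 − 2640)/2640 = 5.42 km.

5.42 km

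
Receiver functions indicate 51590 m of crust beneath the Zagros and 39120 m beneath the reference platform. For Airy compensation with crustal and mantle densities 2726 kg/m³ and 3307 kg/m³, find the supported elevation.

2190 m

Excess crust Δ = 51590 m − 39120 m = 12470 m, split between elevation h and root r with h + r = Δ.
Airy balance ρ_c h = (ρ_m − ρ_c) r gives r = h ρ_c/(ρ_m − ρ_c), so h (1 + ρ_c/(ρ_m − ρ_c)) = Δ, i.e. h = Δ (ρ_m − ρ_c)/ρ_m.
h = 12470 m × 581/3307 = 2190 m.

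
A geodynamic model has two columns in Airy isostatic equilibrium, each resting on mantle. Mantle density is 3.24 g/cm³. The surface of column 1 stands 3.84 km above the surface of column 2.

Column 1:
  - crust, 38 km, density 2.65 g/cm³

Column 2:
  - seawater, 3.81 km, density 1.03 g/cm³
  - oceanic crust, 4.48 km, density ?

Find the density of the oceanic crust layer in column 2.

2.89 g/cm³

Take the compensation level at the base of the deeper column (depth z_c below the surface of column 1) and equate Σ ρ_i t_i down to z_c; mantle fills any gap and the z_c terms cancel.
Column 1: 38×2.65 + (z_c − 38)×3.24
Column 2: 3.84×0 + 3.81×1.03 + 4.48×ρ + (z_c − 3.84 − 8.29)×3.24
The z_c×3.24 term appears on both sides and cancels. Collect the known terms of each column as K = Σ(ρt)_known − 3.24 × (depth of known layers): K_1 = 100.7 − 3.24×38 = −22.42; K_2 = 3.9243 − 3.24×(3.84 + 8.29) = −35.3769.
Balance: K_1 = K_2 + 4.48×ρ, so ρ = (K_1 − K_2)/4.48 = 12.9569/4.48 = 2.89 g/cm³.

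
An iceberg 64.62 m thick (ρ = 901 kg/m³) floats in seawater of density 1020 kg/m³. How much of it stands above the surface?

7.54 m

Floating equilibrium: submerged depth d = t ρ_obj/ρ_fluid = 64.62 m × 901/1020 = 57.08 m.
Freeboard = t − d = 64.62 m − 57.08 m = 7.54 m.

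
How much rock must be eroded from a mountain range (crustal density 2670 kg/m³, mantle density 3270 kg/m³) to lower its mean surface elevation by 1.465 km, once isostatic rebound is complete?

7.98 km

Net drop Δ = e − u = e − e ρ_c/ρ_m = e (ρ_m − ρ_c)/ρ_m.
e = Δ ρ_m/(ρ_m − ρ_c) = 1.465 km × 3270/600 = 7.98 km.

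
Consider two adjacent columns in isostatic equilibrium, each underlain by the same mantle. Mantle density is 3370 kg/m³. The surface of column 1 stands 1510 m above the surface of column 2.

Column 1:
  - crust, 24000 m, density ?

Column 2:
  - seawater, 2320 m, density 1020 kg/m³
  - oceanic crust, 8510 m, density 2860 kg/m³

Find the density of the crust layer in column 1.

2750 kg/m³

Take the compensation level at the base of the deeper column (depth z_c below the surface of column 1) and equate Σ ρ_i t_i down to z_c; mantle fills any gap and the z_c terms cancel.
Column 1: 24000×ρ + (z_c − 24000)×3370
Column 2: 1510×0 + 2320×1020 + 8510×2860 + (z_c − 1510 − 10830)×3370
The z_c×3370 term appears on both sides and cancels. Collect the known terms of each column as K = Σ(ρt)_known − 3370 × (depth of known layers): K_1 = 0 − 3370×24000 = −80880000; K_2 = 26705000 − 3370×(1510 + 10830) = −14880800.
Balance: K_1 + 24000×ρ = K_2, so ρ = (K_2 − K_1)/24000 = 65999200/24000 = 2750 kg/m³.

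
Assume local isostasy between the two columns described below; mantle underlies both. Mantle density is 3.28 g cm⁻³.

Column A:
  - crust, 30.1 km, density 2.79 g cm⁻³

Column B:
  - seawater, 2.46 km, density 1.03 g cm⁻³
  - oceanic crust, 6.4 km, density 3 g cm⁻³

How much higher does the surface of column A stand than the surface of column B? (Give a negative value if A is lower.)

2.26 km

For any compensation level in the mantle, the mantle terms cancel and isostasy reduces to e = (Σt_A − Σt_B) − (Σ(ρt)_A − Σ(ρt)_B) / ρ_m.
Σt_A = 30.1 km; Σt_B = 8.86 km; Σ(ρt)_A = 83.979; Σ(ρt)_B = 21.7338 (in km·g cm⁻³).
e = (30.1 − 8.86) − (83.979 − 21.7338) / 3.28 = 2.26 km.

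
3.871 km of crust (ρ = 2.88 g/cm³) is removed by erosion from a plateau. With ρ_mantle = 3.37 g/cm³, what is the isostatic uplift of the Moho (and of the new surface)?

Unloading: uplift u = e ρ_c/ρ_m = 3.871 km × 2.88/3.37 = 3.31 km.

3.31 km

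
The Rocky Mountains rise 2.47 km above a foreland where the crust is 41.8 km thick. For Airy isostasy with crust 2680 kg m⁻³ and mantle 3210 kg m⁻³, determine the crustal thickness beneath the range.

56.8 km

Root depth r = h ρ_c / (ρ_m − ρ_c) = 2.47 km × 2680 / 530 = 12.49 km.
Total thickness = T + h + r = 41.8 km + 2.47 km + 12.49 km = 56.8 km.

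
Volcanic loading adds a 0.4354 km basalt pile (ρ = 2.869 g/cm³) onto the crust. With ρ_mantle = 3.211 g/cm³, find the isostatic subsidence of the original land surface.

0.389 km

Subaerial loading: s = t ρ_load / ρ_m.
s = 0.4354 km × 2.869/3.211 = 0.389 km.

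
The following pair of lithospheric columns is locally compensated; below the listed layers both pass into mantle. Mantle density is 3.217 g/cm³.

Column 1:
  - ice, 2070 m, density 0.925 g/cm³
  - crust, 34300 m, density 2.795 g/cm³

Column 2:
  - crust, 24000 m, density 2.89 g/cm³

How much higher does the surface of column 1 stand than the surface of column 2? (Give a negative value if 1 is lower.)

3530 m

For any compensation level in the mantle, the mantle terms cancel and isostasy reduces to e = (Σt_1 − Σt_2) − (Σ(ρt)_1 − Σ(ρt)_2) / ρ_m.
Σt_1 = 36370 m; Σt_2 = 24000 m; Σ(ρt)_1 = 97783.25; Σ(ρt)_2 = 69360 (in m·g/cm³).
e = (36370 − 24000) − (97783.25 − 69360) / 3.217 = 3530 m.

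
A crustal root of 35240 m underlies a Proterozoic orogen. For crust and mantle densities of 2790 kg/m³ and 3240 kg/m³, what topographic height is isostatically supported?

5680 m

Equating mass per unit area of the two columns: ρ_c h = (ρ_m − ρ_c) r.
h = r (ρ_m − ρ_c) / ρ_c = 35240 m × (3240 − 2790) / 2790 = 5680 m.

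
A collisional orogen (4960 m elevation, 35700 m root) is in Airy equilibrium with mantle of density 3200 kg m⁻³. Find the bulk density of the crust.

ρ_c h = (ρ_m − ρ_c) r → ρ_c (h + r) = ρ_m r → ρ_c = ρ_m r / (h + r).
ρ_c = 3200 × 35700 m / (4960 m + 35700 m) = 2810 kg m⁻³.

2810 kg m⁻³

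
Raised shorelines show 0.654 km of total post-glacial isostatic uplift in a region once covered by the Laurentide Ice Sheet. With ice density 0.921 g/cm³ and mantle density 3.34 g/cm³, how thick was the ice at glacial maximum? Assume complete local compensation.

2.37 km

u = t ρ_ice/ρ_m → t = u ρ_m/ρ_ice = 0.654 km × 3.34/0.921 = 2.37 km.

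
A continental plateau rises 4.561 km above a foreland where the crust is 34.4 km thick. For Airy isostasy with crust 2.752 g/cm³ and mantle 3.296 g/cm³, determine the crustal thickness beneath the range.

Root depth r = h ρ_c / (ρ_m − ρ_c) = 4.561 km × 2.752 / 0.544 = 23.07 km.
Total thickness = T + h + r = 34.4 km + 4.561 km + 23.07 km = 62 km.

62 km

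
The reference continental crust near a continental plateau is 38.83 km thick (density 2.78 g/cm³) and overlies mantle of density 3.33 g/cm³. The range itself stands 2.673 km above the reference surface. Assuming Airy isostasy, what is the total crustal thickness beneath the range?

Root depth r = h ρ_c / (ρ_m − ρ_c) = 2.673 km × 2.78 / 0.55 = 13.51 km.
Total thickness = T + h + r = 38.83 km + 2.673 km + 13.51 km = 55 km.

55 km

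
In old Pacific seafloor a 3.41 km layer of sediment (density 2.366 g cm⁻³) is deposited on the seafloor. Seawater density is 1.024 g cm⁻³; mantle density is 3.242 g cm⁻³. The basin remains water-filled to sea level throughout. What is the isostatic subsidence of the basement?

Submarine loading: the sediment displaces seawater, and the subsidence is in turn flooded, so s (ρ_m − ρ_w) = t (ρ_sed − ρ_w).
s = 3.41 km × (2.366 − 1.024) / (3.242 − 1.024) = 2.06 km.

2.06 km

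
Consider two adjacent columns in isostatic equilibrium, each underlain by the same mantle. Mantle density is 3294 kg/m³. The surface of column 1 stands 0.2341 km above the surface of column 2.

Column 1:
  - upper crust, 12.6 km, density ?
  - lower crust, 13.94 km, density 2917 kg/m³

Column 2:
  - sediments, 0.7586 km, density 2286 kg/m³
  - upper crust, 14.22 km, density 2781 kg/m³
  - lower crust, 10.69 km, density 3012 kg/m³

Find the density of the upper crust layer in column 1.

Take the compensation level at the base of the deeper column (depth z_c below the surface of column 1) and equate Σ ρ_i t_i down to z_c; mantle fills any gap and the z_c terms cancel.
Column 1: 12.6×ρ + 13.94×2917 + (z_c − 26.54)×3294
Column 2: 0.2341×0 + 0.7586×2286 + 14.22×2781 + 10.69×3012 + (z_c − 0.2341 − 25.6686)×3294
The z_c×3294 term appears on both sides and cancels. Collect the known terms of each column as K = Σ(ρt)_known − 3294 × (depth of known layers): K_1 = 40662.98 − 3294×26.54 = −46759.78; K_2 = 73478.2596 − 3294×(0.2341 + 25.6686) = −11845.2342.
Balance: K_1 + 12.6×ρ = K_2, so ρ = (K_2 − K_1)/12.6 = 34914.5/12.6 = 2770 kg/m³.

2770 kg/m³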